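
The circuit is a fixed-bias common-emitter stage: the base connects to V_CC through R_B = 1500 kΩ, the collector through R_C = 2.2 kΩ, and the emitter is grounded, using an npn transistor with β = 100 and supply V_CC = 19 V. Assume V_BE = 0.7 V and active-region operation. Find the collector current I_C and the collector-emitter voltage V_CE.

Base loop: V_CC = I_B·R_B + V_BE, so I_B = (19 − 0.7)/1500 kΩ = 0.0122 mA.
In the active region I_C = β·I_B = 100 × 0.0122 = 1.22 mA.
Collector loop: V_CE = V_CC − I_C·R_C = 19 − 1.22×2.2 = 16.3 V.
Since V_CE = 16.3 V > V_CE(sat) ≈ 0.2 V, the transistor is in the active region as assumed.

I_C ≈ 1.2 mA, V_CE ≈ 16 V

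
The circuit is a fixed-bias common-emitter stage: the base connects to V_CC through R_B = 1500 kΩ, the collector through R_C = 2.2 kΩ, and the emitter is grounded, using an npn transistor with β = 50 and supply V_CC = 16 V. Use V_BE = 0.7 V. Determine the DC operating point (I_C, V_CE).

I_C ≈ 0.51 mA, V_CE ≈ 15 V

Base loop: V_CC = I_B·R_B + V_BE, so I_B = (16 − 0.7)/1500 kΩ = 0.0102 mA.
In the active region I_C = β·I_B = 50 × 0.0102 = 0.51 mA.
Collector loop: V_CE = V_CC − I_C·R_C = 16 − 0.51×2.2 = 14.9 V.
Since V_CE = 14.9 V > V_CE(sat) ≈ 0.2 V, the transistor is in the active region as assumed.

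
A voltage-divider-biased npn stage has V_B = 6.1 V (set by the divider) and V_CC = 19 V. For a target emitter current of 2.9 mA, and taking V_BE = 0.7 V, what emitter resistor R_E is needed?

R_E ≈ 1.9 kΩ

V_E = V_B − V_BE = 6.1 − 0.7 = 5.4 V.
R_E = V_E / I_E = 5.4 / 2.9 = 1.86 kΩ.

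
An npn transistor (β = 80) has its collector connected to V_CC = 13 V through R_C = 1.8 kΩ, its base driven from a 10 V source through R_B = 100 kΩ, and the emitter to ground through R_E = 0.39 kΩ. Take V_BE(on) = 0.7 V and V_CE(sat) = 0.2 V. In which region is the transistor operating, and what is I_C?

Assume active. Base-emitter loop: I_B = (V_BB − V_BE)/(R_B + (β+1)R_E) = (10 − 0.7)/(100 + 81×0.39) = 0.0707 mA.
I_C = β·I_B = 80×0.0707 = 5.65 mA.
V_CE = V_CC − I_C·R_C − I_E·R_E = 13 − 5.65×1.8 − 5.72×0.39 = 0.59 V > V_CE(sat), so the active-region assumption holds.

active; I_C ≈ 5.7 mA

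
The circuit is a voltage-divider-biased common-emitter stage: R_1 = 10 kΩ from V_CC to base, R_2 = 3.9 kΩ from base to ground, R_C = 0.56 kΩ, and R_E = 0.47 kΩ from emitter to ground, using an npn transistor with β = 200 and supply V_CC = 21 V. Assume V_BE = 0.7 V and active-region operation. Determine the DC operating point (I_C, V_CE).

Thevenize the base divider: V_Th = V_CC·R_2/(R_1+R_2) = 21×3.9/13.9 = 5.89 V, R_Th = R_1‖R_2 = 2.81 kΩ.
Base-emitter loop: V_Th = I_B·R_Th + V_BE + (β+1)I_B·R_E, so I_B = (5.89 − 0.7) / (2.81 + 201×0.47) = 0.0534 mA.
I_C = β·I_B = 200×0.0534 = 10.7 mA, and I_E = (β+1)I_B = 10.7 mA.
V_CE = V_CC − I_C·R_C − I_E·R_E = 21 − 10.7×0.56 − 10.7×0.47 = 9.98 V.
V_CE = 9.98 V > 0.2 V confirms active-region operation.

I_C ≈ 11 mA, V_CE ≈ 10 V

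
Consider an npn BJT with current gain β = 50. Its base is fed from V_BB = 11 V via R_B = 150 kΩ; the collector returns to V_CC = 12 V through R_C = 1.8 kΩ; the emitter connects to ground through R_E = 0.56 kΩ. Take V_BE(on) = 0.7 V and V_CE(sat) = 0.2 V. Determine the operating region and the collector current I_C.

Assume active. Base-emitter loop: I_B = (V_BB − V_BE)/(R_B + (β+1)R_E) = (11 − 0.7)/(150 + 51×0.56) = 0.0577 mA.
I_C = β·I_B = 50×0.0577 = 2.88 mA.
V_CE = V_CC − I_C·R_C − I_E·R_E = 12 − 2.88×1.8 − 2.94×0.56 = 5.16 V > V_CE(sat), so the active-region assumption holds.

active; I_C ≈ 2.9 mA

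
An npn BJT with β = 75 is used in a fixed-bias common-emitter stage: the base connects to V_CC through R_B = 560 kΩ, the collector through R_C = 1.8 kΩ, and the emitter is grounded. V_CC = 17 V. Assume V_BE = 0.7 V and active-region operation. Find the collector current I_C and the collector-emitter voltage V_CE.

Base loop: V_CC = I_B·R_B + V_BE, so I_B = (17 − 0.7)/560 kΩ = 0.0291 mA.
In the active region I_C = β·I_B = 75 × 0.0291 = 2.18 mA.
Collector loop: V_CE = V_CC − I_C·R_C = 17 − 2.18×1.8 = 13.1 V.
Since V_CE = 13.1 V > V_CE(sat) ≈ 0.2 V, the transistor is in the active region as assumed.

I_C ≈ 2.2 mA, V_CE ≈ 13 V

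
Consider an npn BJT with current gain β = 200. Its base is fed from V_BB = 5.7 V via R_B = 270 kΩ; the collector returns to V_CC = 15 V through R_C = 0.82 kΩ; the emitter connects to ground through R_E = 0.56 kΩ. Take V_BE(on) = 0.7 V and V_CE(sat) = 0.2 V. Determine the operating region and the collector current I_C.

Assume active. Base-emitter loop: I_B = (V_BB − V_BE)/(R_B + (β+1)R_E) = (5.7 − 0.7)/(270 + 201×0.56) = 0.0131 mA.
I_C = β·I_B = 200×0.0131 = 2.61 mA.
V_CE = V_CC − I_C·R_C − I_E·R_E = 15 − 2.61×0.82 − 2.63×0.56 = 11.4 V > V_CE(sat), so the active-region assumption holds.

active; I_C ≈ 2.6 mA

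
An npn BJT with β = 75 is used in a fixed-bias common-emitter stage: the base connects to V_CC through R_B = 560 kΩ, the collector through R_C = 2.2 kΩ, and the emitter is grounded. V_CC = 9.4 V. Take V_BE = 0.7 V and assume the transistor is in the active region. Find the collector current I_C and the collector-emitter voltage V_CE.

Base loop: V_CC = I_B·R_B + V_BE, so I_B = (9.4 − 0.7)/560 kΩ = 0.0155 mA.
In the active region I_C = β·I_B = 75 × 0.0155 = 1.17 mA.
Collector loop: V_CE = V_CC − I_C·R_C = 9.4 − 1.17×2.2 = 6.84 V.
Since V_CE = 6.84 V > V_CE(sat) ≈ 0.2 V, the transistor is in the active region as assumed.

I_C ≈ 1.2 mA, V_CE ≈ 6.8 V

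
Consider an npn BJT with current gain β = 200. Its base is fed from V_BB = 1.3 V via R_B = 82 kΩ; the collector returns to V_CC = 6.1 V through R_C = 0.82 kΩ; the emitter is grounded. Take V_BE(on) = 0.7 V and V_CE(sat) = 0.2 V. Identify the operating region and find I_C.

active; I_C ≈ 1.5 mA

Assume active. Base-emitter loop: I_B = (V_BB − V_BE)/R_B = (1.3 − 0.7)/82 = 0.00732 mA.
I_C = β·I_B = 200×0.00732 = 1.46 mA.
V_CE = V_CC − I_C·R_C = 6.1 − 1.46×0.82 = 4.9 V > V_CE(sat), so the active-region assumption holds.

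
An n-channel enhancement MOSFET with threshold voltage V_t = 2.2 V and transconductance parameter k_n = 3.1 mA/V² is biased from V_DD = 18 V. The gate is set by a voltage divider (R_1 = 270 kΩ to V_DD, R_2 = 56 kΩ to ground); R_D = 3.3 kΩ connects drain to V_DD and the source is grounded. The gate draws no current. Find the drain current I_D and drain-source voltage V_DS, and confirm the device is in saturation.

V_G = V_DD·R_2/(R_1+R_2) = 18×56/326 = 3.09 V. With the source grounded, V_GS = V_G = 3.09 V.
Assume saturation: I_D = (k_n/2)(V_GS − V_t)² = (3.1/2)×(3.09 − 2.2)² = 1.55×0.892² = 1.23 mA.
V_DS = V_DD − I_D·R_D = 18 − 1.23×3.3 = 13.9 V.
Saturation requires V_DS ≥ V_GS − V_t = 0.892 V; 13.9 ≥ 0.892 ✓.

I_D ≈ 1.2 mA, V_DS ≈ 14 V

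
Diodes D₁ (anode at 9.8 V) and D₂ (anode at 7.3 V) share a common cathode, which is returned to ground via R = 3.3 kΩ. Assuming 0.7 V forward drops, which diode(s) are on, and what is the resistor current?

Only D₁ conducts; I_R ≈ 2.8 mA

Assume both conduct. Then node N would need to be at both 9.8−0.7 = 9.1 V and 7.3−0.7 = 6.6 V, which is impossible.
Assume only D₁ conducts: V_N = 9.8 − 0.7 = 9.1 V, so I_R = 9.1/3.3 = 2.76 mA.
Check D₂: its anode-to-cathode voltage is 7.3 − 9.1 = -1.8 V < 0.7 V, so it is off. The assumption is consistent.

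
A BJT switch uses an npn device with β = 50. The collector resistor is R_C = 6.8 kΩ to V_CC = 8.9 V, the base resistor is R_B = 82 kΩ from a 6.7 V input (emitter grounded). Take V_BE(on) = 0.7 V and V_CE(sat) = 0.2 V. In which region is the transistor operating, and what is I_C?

saturation; I_C ≈ 1.3 mA

Assume active: I_B = (6.7 − 0.7)/82 = 0.0732 mA, giving I_C = β·I_B = 3.66 mA.
But then V_CE = 8.9 − 3.66×6.8 = -16 V < V_CE(sat) = 0.2 V — impossible in the active region.
So the transistor is saturated. With V_CE = 0.2 V, I_C = (V_CC − 0.2)/R_C = 8.7/6.8 = 1.28 mA.
Check: β·I_B = 3.66 mA > I_C = 1.28 mA, confirming saturation.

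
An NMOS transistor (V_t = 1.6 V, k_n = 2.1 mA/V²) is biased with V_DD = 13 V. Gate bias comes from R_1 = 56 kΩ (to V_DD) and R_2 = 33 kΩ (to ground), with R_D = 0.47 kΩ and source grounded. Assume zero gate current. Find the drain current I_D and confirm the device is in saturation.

V_G = V_DD·R_2/(R_1+R_2) = 13×33/89 = 4.82 V. With the source grounded, V_GS = V_G = 4.82 V.
Assume saturation: I_D = (k_n/2)(V_GS − V_t)² = (2.1/2)×(4.82 − 1.6)² = 1.05×3.22² = 10.9 mA.
V_DS = V_DD − I_D·R_D = 13 − 10.9×0.47 = 7.88 V.
Saturation requires V_DS ≥ V_GS − V_t = 3.22 V; 7.88 ≥ 3.22 ✓.

I_D ≈ 11 mA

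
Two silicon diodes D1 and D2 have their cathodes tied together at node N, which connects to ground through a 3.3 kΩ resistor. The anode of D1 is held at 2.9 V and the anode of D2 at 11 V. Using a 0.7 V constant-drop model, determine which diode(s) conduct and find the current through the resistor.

Assume both conduct. Then node N would need to be at both 2.9−0.7 = 2.2 V and 11−0.7 = 10.3 V, which is impossible.
Assume only D2 conducts: V_N = 11 − 0.7 = 10.3 V, so I_R = 10.3/3.3 = 3.12 mA.
Check D1: its anode-to-cathode voltage is 2.9 − 10.3 = -7.4 V < 0.7 V, so it is off. The assumption is consistent.

Only D2 conducts; I_R ≈ 3.1 mA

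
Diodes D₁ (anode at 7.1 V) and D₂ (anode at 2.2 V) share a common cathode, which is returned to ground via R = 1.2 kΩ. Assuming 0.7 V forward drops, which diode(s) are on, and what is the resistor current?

Only D₁ conducts; I_R ≈ 5.3 mA

Assume both conduct. Then node N would need to be at both 7.1−0.7 = 6.4 V and 2.2−0.7 = 1.5 V, which is impossible.
Assume only D₁ conducts: V_N = 7.1 − 0.7 = 6.4 V, so I_R = 6.4/1.2 = 5.33 mA.
Check D₂: its anode-to-cathode voltage is 2.2 − 6.4 = -4.2 V < 0.7 V, so it is off. The assumption is consistent.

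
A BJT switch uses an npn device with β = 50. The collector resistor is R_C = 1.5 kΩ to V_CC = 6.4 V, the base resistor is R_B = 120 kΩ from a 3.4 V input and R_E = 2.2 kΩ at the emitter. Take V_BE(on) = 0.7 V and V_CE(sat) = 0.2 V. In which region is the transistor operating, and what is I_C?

active; I_C ≈ 0.58 mA

Assume active. Base-emitter loop: I_B = (V_BB − V_BE)/(R_B + (β+1)R_E) = (3.4 − 0.7)/(120 + 51×2.2) = 0.0116 mA.
I_C = β·I_B = 50×0.0116 = 0.581 mA.
V_CE = V_CC − I_C·R_C − I_E·R_E = 6.4 − 0.581×1.5 − 0.593×2.2 = 4.22 V > V_CE(sat), so the active-region assumption holds.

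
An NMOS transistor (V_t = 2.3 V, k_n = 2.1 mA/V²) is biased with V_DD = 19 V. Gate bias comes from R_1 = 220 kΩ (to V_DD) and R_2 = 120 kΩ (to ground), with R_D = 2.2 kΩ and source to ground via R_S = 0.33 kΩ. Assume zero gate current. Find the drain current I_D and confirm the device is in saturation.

I_D ≈ 6.1 mA

V_G = V_DD·R_2/(R_1+R_2) = 19×120/340 = 6.71 V.
Assume saturation: I_D = (k_n/2)(V_GS − V_t)² with V_GS = V_G − I_D·R_S = 6.71 − 0.33·I_D.
Substituting gives 0.114·I_D² − 4.05·I_D + 20.4 = 0, with roots I_D = 6.07 or 29.4 mA.
The root I_D = 29.4 mA gives V_GS = -2.99 V ≤ V_t, so take I_D = 6.07 mA.
Then V_GS = 4.7 V and V_DS = V_DD − I_D(R_D+R_S) = 19 − 6.07×2.53 = 3.65 V.
Saturation requires V_DS ≥ V_GS − V_t = 2.4 V; 3.65 ≥ 2.4 ✓.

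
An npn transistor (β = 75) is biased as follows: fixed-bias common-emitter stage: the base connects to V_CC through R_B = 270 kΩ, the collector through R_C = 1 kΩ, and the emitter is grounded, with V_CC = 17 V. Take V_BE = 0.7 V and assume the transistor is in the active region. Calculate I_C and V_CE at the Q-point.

Base loop: V_CC = I_B·R_B + V_BE, so I_B = (17 − 0.7)/270 kΩ = 0.0604 mA.
In the active region I_C = β·I_B = 75 × 0.0604 = 4.53 mA.
Collector loop: V_CE = V_CC − I_C·R_C = 17 − 4.53×1 = 12.5 V.
Since V_CE = 12.5 V > V_CE(sat) ≈ 0.2 V, the transistor is in the active region as assumed.

I_C ≈ 4.5 mA, V_CE ≈ 12 V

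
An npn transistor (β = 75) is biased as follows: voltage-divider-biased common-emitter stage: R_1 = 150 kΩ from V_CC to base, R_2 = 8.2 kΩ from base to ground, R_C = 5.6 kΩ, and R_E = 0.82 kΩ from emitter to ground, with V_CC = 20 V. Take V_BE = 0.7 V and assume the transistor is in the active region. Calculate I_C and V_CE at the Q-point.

Thevenize the base divider: V_Th = V_CC·R_2/(R_1+R_2) = 20×8.2/158 = 1.04 V, R_Th = R_1‖R_2 = 7.77 kΩ.
Base-emitter loop: V_Th = I_B·R_Th + V_BE + (β+1)I_B·R_E, so I_B = (1.04 − 0.7) / (7.77 + 76×0.82) = 0.0048 mA.
I_C = β·I_B = 75×0.0048 = 0.36 mA, and I_E = (β+1)I_B = 0.365 mA.
V_CE = V_CC − I_C·R_C − I_E·R_E = 20 − 0.36×5.6 − 0.365×0.82 = 17.7 V.
V_CE = 17.7 V > 0.2 V confirms active-region operation.

I_C ≈ 0.36 mA, V_CE ≈ 18 V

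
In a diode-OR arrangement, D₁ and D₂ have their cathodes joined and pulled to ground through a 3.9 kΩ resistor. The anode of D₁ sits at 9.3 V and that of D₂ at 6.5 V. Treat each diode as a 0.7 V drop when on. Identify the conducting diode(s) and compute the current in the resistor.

Only D₁ conducts; I_R ≈ 2.2 mA

Assume both conduct. Then node N would need to be at both 9.3−0.7 = 8.6 V and 6.5−0.7 = 5.8 V, which is impossible.
Assume only D₁ conducts: V_N = 9.3 − 0.7 = 8.6 V, so I_R = 8.6/3.9 = 2.21 mA.
Check D₂: its anode-to-cathode voltage is 6.5 − 8.6 = -2.1 V < 0.7 V, so it is off. The assumption is consistent.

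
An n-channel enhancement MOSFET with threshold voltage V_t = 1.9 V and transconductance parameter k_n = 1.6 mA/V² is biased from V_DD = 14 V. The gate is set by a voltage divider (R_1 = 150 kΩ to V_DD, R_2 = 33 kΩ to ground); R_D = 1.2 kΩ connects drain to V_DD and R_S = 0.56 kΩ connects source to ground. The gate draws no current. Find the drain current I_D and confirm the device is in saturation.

I_D ≈ 0.21 mA

V_G = V_DD·R_2/(R_1+R_2) = 14×33/183 = 2.52 V.
Assume saturation: I_D = (k_n/2)(V_GS − V_t)² with V_GS = V_G − I_D·R_S = 2.52 − 0.56·I_D.
Substituting gives 0.251·I_D² − 1.56·I_D + 0.312 = 0, with roots I_D = 0.207 or 6.01 mA.
The root I_D = 6.01 mA gives V_GS = -0.841 V ≤ V_t, so take I_D = 0.207 mA.
Then V_GS = 2.41 V and V_DS = V_DD − I_D(R_D+R_S) = 14 − 0.207×1.76 = 13.6 V.
Saturation requires V_DS ≥ V_GS − V_t = 0.509 V; 13.6 ≥ 0.509 ✓.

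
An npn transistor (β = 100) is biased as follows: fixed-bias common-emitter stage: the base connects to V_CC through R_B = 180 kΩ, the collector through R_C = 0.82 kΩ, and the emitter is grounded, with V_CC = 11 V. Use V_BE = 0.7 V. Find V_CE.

V_CE ≈ 6.3 V

Base loop: V_CC = I_B·R_B + V_BE, so I_B = (11 − 0.7)/180 kΩ = 0.0572 mA.
In the active region I_C = β·I_B = 100 × 0.0572 = 5.72 mA.
Collector loop: V_CE = V_CC − I_C·R_C = 11 − 5.72×0.82 = 6.31 V.
Since V_CE = 6.31 V > V_CE(sat) ≈ 0.2 V, the transistor is in the active region as assumed.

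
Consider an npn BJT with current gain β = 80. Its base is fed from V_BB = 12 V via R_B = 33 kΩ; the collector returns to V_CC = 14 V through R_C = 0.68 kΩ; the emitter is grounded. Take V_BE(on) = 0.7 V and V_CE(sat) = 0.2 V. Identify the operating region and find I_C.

saturation; I_C ≈ 20 mA

Assume active: I_B = (12 − 0.7)/33 = 0.342 mA, giving I_C = β·I_B = 27.4 mA.
But then V_CE = 14 − 27.4×0.68 = -4.63 V < V_CE(sat) = 0.2 V — impossible in the active region.
So the transistor is saturated. With V_CE = 0.2 V, I_C = (V_CC − 0.2)/R_C = 13.8/0.68 = 20.3 mA.
Check: β·I_B = 27.4 mA > I_C = 20.3 mA, confirming saturation.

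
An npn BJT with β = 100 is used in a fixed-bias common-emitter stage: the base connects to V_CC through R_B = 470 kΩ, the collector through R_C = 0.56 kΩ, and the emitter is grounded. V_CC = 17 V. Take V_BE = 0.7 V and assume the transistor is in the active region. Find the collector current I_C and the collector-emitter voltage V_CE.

Base loop: V_CC = I_B·R_B + V_BE, so I_B = (17 − 0.7)/470 kΩ = 0.0347 mA.
In the active region I_C = β·I_B = 100 × 0.0347 = 3.47 mA.
Collector loop: V_CE = V_CC − I_C·R_C = 17 − 3.47×0.56 = 15.1 V.
Since V_CE = 15.1 V > V_CE(sat) ≈ 0.2 V, the transistor is in the active region as assumed.

I_C ≈ 3.5 mA, V_CE ≈ 15 V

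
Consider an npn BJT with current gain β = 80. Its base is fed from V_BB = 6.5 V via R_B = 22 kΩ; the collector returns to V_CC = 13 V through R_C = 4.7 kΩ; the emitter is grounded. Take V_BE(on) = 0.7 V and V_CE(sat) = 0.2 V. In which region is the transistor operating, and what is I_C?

saturation; I_C ≈ 2.7 mA

Assume active: I_B = (6.5 − 0.7)/22 = 0.264 mA, giving I_C = β·I_B = 21.1 mA.
But then V_CE = 13 − 21.1×4.7 = -86.1 V < V_CE(sat) = 0.2 V — impossible in the active region.
So the transistor is saturated. With V_CE = 0.2 V, I_C = (V_CC − 0.2)/R_C = 12.8/4.7 = 2.72 mA.
Check: β·I_B = 21.1 mA > I_C = 2.72 mA, confirming saturation.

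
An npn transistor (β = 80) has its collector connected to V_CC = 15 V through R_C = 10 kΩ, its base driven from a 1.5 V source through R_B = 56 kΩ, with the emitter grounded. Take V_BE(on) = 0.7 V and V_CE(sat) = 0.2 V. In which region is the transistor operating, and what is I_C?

active; I_C ≈ 1.1 mA

Assume active. Base-emitter loop: I_B = (V_BB − V_BE)/R_B = (1.5 − 0.7)/56 = 0.0143 mA.
I_C = β·I_B = 80×0.0143 = 1.14 mA.
V_CE = V_CC − I_C·R_C = 15 − 1.14×10 = 3.57 V > V_CE(sat), so the active-region assumption holds.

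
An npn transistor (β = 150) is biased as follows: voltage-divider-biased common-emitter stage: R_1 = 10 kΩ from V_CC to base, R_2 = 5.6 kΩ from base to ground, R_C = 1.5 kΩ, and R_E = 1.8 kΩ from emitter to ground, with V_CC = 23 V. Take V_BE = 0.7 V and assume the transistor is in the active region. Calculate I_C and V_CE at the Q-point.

Thevenize the base divider: V_Th = V_CC·R_2/(R_1+R_2) = 23×5.6/15.6 = 8.26 V, R_Th = R_1‖R_2 = 3.59 kΩ.
Base-emitter loop: V_Th = I_B·R_Th + V_BE + (β+1)I_B·R_E, so I_B = (8.26 − 0.7) / (3.59 + 151×1.8) = 0.0274 mA.
I_C = β·I_B = 150×0.0274 = 4.12 mA, and I_E = (β+1)I_B = 4.14 mA.
V_CE = V_CC − I_C·R_C − I_E·R_E = 23 − 4.12×1.5 − 4.14×1.8 = 9.37 V.
V_CE = 9.37 V > 0.2 V confirms active-region operation.

I_C ≈ 4.1 mA, V_CE ≈ 9.4 V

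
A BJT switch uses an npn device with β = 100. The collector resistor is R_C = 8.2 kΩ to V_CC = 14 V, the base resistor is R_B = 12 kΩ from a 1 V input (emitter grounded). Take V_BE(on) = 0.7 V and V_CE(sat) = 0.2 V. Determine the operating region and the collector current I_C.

saturation; I_C ≈ 1.7 mA

Assume active: I_B = (1 − 0.7)/12 = 0.025 mA, giving I_C = β·I_B = 2.5 mA.
But then V_CE = 14 − 2.5×8.2 = -6.5 V < V_CE(sat) = 0.2 V — impossible in the active region.
So the transistor is saturated. With V_CE = 0.2 V, I_C = (V_CC − 0.2)/R_C = 13.8/8.2 = 1.68 mA.
Check: β·I_B = 2.5 mA > I_C = 1.68 mA, confirming saturation.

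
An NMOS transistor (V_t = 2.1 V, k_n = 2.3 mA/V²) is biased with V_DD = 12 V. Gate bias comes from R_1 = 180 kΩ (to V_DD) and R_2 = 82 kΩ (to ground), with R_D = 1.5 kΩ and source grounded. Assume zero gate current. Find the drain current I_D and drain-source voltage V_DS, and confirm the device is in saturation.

I_D ≈ 3.2 mA, V_DS ≈ 7.3 V

V_G = V_DD·R_2/(R_1+R_2) = 12×82/262 = 3.76 V. With the source grounded, V_GS = V_G = 3.76 V.
Assume saturation: I_D = (k_n/2)(V_GS − V_t)² = (2.3/2)×(3.76 − 2.1)² = 1.15×1.66² = 3.15 mA.
V_DS = V_DD − I_D·R_D = 12 − 3.15×1.5 = 7.27 V.
Saturation requires V_DS ≥ V_GS − V_t = 1.66 V; 7.27 ≥ 1.66 ✓.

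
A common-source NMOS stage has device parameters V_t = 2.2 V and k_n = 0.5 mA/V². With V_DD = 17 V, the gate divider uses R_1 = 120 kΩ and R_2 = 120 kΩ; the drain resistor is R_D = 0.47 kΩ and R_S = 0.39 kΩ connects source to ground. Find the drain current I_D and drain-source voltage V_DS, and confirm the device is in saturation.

V_G = V_DD·R_2/(R_1+R_2) = 17×120/240 = 8.5 V.
Assume saturation: I_D = (k_n/2)(V_GS − V_t)² with V_GS = V_G − I_D·R_S = 8.5 − 0.39·I_D.
Substituting gives 0.038·I_D² − 2.23·I_D + 9.92 = 0, with roots I_D = 4.85 or 53.8 mA.
The root I_D = 53.8 mA gives V_GS = -12.5 V ≤ V_t, so take I_D = 4.85 mA.
Then V_GS = 6.61 V and V_DS = V_DD − I_D(R_D+R_S) = 17 − 4.85×0.86 = 12.8 V.
Saturation requires V_DS ≥ V_GS − V_t = 4.41 V; 12.8 ≥ 4.41 ✓.

I_D ≈ 4.9 mA, V_DS ≈ 13 V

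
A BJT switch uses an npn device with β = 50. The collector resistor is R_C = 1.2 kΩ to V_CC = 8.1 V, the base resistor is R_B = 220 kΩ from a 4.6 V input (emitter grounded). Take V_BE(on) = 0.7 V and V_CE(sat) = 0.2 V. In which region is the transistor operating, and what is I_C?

Assume active. Base-emitter loop: I_B = (V_BB − V_BE)/R_B = (4.6 − 0.7)/220 = 0.0177 mA.
I_C = β·I_B = 50×0.0177 = 0.886 mA.
V_CE = V_CC − I_C·R_C = 8.1 − 0.886×1.2 = 7.04 V > V_CE(sat), so the active-region assumption holds.

active; I_C ≈ 0.89 mA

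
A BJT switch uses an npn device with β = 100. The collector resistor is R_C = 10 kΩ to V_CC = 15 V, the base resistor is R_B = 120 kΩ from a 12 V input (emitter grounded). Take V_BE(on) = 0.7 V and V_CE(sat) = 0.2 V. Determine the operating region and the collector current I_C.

saturation; I_C ≈ 1.5 mA

Assume active: I_B = (12 − 0.7)/120 = 0.0942 mA, giving I_C = β·I_B = 9.42 mA.
But then V_CE = 15 − 9.42×10 = -79.2 V < V_CE(sat) = 0.2 V — impossible in the active region.
So the transistor is saturated. With V_CE = 0.2 V, I_C = (V_CC − 0.2)/R_C = 14.8/10 = 1.48 mA.
Check: β·I_B = 9.42 mA > I_C = 1.48 mA, confirming saturation.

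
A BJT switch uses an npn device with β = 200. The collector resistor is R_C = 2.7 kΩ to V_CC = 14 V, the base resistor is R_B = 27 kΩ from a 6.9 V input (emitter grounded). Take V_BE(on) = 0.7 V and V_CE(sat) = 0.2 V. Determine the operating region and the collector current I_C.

Assume active: I_B = (6.9 − 0.7)/27 = 0.23 mA, giving I_C = β·I_B = 45.9 mA.
But then V_CE = 14 − 45.9×2.7 = -110 V < V_CE(sat) = 0.2 V — impossible in the active region.
So the transistor is saturated. With V_CE = 0.2 V, I_C = (V_CC − 0.2)/R_C = 13.8/2.7 = 5.11 mA.
Check: β·I_B = 45.9 mA > I_C = 5.11 mA, confirming saturation.

saturation; I_C ≈ 5.1 mA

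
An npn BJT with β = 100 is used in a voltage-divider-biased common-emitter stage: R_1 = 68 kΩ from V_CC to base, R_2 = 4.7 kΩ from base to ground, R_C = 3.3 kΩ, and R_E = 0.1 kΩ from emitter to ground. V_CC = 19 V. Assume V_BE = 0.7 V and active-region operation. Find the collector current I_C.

Thevenize the base divider: V_Th = V_CC·R_2/(R_1+R_2) = 19×4.7/72.7 = 1.23 V, R_Th = R_1‖R_2 = 4.4 kΩ.
Base-emitter loop: V_Th = I_B·R_Th + V_BE + (β+1)I_B·R_E, so I_B = (1.23 − 0.7) / (4.4 + 101×0.1) = 0.0364 mA.
I_C = β·I_B = 100×0.0364 = 3.64 mA, and I_E = (β+1)I_B = 3.68 mA.
V_CE = V_CC − I_C·R_C − I_E·R_E = 19 − 3.64×3.3 − 3.68×0.1 = 6.6 V.
V_CE = 6.6 V > 0.2 V confirms active-region operation.

I_C ≈ 3.6 mA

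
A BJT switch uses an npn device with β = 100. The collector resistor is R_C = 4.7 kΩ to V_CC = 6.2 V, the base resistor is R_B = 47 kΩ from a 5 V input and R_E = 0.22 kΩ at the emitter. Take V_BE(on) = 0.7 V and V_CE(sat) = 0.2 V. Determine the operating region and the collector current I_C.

Assume active: I_B = (5 − 0.7)/(47 + 101×0.22) = 0.0621 mA, I_C = β·I_B = 6.21 mA.
Then V_CE = 6.2 − 6.21×4.7 − 6.27×0.22 = -24.4 V < 0.2 V — the active assumption fails.
Re-solve with V_CE = 0.2 V. KCL at the emitter: V_E/R_E = (V_BB−0.7−V_E)/R_B + (V_CC−0.2−V_E)/R_C, giving V_E = 0.286 V.
I_C = (V_CC − 0.2 − V_E)/R_C = (6 − 0.286)/4.7 = 1.22 mA.
Check: I_B = (4.3 − 0.286)/47 = 0.0854 mA, and β·I_B = 8.54 mA > I_C, confirming saturation.

saturation; I_C ≈ 1.2 mA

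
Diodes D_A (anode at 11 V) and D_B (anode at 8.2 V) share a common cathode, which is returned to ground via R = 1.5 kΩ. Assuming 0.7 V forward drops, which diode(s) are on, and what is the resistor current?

Only D_A conducts; I_R ≈ 6.9 mA

Assume both conduct. Then node N would need to be at both 11−0.7 = 10.3 V and 8.2−0.7 = 7.5 V, which is impossible.
Assume only D_A conducts: V_N = 11 − 0.7 = 10.3 V, so I_R = 10.3/1.5 = 6.87 mA.
Check D_B: its anode-to-cathode voltage is 8.2 − 10.3 = -2.1 V < 0.7 V, so it is off. The assumption is consistent.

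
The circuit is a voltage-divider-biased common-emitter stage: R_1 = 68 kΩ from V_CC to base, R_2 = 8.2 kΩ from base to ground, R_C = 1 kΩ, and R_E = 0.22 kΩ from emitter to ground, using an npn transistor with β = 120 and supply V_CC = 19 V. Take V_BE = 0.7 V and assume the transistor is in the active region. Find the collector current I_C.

I_C ≈ 4.8 mA

Thevenize the base divider: V_Th = V_CC·R_2/(R_1+R_2) = 19×8.2/76.2 = 2.04 V, R_Th = R_1‖R_2 = 7.32 kΩ.
Base-emitter loop: V_Th = I_B·R_Th + V_BE + (β+1)I_B·R_E, so I_B = (2.04 − 0.7) / (7.32 + 121×0.22) = 0.0396 mA.
I_C = β·I_B = 120×0.0396 = 4.75 mA, and I_E = (β+1)I_B = 4.79 mA.
V_CE = V_CC − I_C·R_C − I_E·R_E = 19 − 4.75×1 − 4.79×0.22 = 13.2 V.
V_CE = 13.2 V > 0.2 V confirms active-region operation.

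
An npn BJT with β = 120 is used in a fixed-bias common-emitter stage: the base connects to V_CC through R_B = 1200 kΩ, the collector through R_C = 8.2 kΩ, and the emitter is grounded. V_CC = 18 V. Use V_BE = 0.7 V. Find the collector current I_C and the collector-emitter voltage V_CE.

Base loop: V_CC = I_B·R_B + V_BE, so I_B = (18 − 0.7)/1200 kΩ = 0.0144 mA.
In the active region I_C = β·I_B = 120 × 0.0144 = 1.73 mA.
Collector loop: V_CE = V_CC − I_C·R_C = 18 − 1.73×8.2 = 3.81 V.
Since V_CE = 3.81 V > V_CE(sat) ≈ 0.2 V, the transistor is in the active region as assumed.

I_C ≈ 1.7 mA, V_CE ≈ 3.8 V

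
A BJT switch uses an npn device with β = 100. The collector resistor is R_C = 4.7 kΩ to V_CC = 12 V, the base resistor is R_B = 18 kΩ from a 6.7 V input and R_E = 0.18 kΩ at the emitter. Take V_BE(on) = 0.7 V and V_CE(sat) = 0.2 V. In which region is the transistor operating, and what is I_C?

saturation; I_C ≈ 2.4 mA

Assume active: I_B = (6.7 − 0.7)/(18 + 101×0.18) = 0.166 mA, I_C = β·I_B = 16.6 mA.
Then V_CE = 12 − 16.6×4.7 − 16.7×0.18 = -69 V < 0.2 V — the active assumption fails.
Re-solve with V_CE = 0.2 V. KCL at the emitter: V_E/R_E = (V_BB−0.7−V_E)/R_B + (V_CC−0.2−V_E)/R_C, giving V_E = 0.488 V.
I_C = (V_CC − 0.2 − V_E)/R_C = (11.8 − 0.488)/4.7 = 2.41 mA.
Check: I_B = (6 − 0.488)/18 = 0.306 mA, and β·I_B = 30.6 mA > I_C, confirming saturation.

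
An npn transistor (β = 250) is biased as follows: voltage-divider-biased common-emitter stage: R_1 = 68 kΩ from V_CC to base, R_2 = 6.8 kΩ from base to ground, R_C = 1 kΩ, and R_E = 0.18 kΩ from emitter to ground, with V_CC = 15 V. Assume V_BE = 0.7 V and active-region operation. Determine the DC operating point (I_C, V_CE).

Thevenize the base divider: V_Th = V_CC·R_2/(R_1+R_2) = 15×6.8/74.8 = 1.36 V, R_Th = R_1‖R_2 = 6.18 kΩ.
Base-emitter loop: V_Th = I_B·R_Th + V_BE + (β+1)I_B·R_E, so I_B = (1.36 − 0.7) / (6.18 + 251×0.18) = 0.0129 mA.
I_C = β·I_B = 250×0.0129 = 3.23 mA, and I_E = (β+1)I_B = 3.24 mA.
V_CE = V_CC − I_C·R_C − I_E·R_E = 15 − 3.23×1 − 3.24×0.18 = 11.2 V.
V_CE = 11.2 V > 0.2 V confirms active-region operation.

I_C ≈ 3.2 mA, V_CE ≈ 11 V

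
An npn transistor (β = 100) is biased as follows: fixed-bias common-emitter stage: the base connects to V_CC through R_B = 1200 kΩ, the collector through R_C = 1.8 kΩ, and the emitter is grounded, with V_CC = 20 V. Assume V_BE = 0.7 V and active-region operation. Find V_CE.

V_CE ≈ 17 V

Base loop: V_CC = I_B·R_B + V_BE, so I_B = (20 − 0.7)/1200 kΩ = 0.0161 mA.
In the active region I_C = β·I_B = 100 × 0.0161 = 1.61 mA.
Collector loop: V_CE = V_CC − I_C·R_C = 20 − 1.61×1.8 = 17.1 V.
Since V_CE = 17.1 V > V_CE(sat) ≈ 0.2 V, the transistor is in the active region as assumed.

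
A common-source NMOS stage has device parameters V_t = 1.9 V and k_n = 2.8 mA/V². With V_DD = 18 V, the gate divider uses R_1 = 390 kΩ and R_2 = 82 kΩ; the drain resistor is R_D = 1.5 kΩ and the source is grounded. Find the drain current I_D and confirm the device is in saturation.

I_D ≈ 2.1 mA

V_G = V_DD·R_2/(R_1+R_2) = 18×82/472 = 3.13 V. With the source grounded, V_GS = V_G = 3.13 V.
Assume saturation: I_D = (k_n/2)(V_GS − V_t)² = (2.8/2)×(3.13 − 1.9)² = 1.4×1.23² = 2.11 mA.
V_DS = V_DD − I_D·R_D = 18 − 2.11×1.5 = 14.8 V.
Saturation requires V_DS ≥ V_GS − V_t = 1.23 V; 14.8 ≥ 1.23 ✓.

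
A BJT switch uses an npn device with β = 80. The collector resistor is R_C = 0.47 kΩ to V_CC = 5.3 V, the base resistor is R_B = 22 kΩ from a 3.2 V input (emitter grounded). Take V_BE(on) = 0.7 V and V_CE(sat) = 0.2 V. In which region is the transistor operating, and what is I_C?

Assume active. Base-emitter loop: I_B = (V_BB − V_BE)/R_B = (3.2 − 0.7)/22 = 0.114 mA.
I_C = β·I_B = 80×0.114 = 9.09 mA.
V_CE = V_CC − I_C·R_C = 5.3 − 9.09×0.47 = 1.03 V > V_CE(sat), so the active-region assumption holds.

active; I_C ≈ 9.1 mA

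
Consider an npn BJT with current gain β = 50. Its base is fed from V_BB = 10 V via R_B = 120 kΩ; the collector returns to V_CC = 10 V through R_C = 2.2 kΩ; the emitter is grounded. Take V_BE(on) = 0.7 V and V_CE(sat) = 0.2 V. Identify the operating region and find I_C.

active; I_C ≈ 3.9 mA

Assume active. Base-emitter loop: I_B = (V_BB − V_BE)/R_B = (10 − 0.7)/120 = 0.0775 mA.
I_C = β·I_B = 50×0.0775 = 3.88 mA.
V_CE = V_CC − I_C·R_C = 10 − 3.88×2.2 = 1.47 V > V_CE(sat), so the active-region assumption holds.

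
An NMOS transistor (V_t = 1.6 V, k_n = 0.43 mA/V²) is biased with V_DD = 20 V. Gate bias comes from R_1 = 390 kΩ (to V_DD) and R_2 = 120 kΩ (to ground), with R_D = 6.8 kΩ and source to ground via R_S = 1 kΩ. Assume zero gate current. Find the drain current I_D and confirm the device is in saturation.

V_G = V_DD·R_2/(R_1+R_2) = 20×120/510 = 4.71 V.
Assume saturation: I_D = (k_n/2)(V_GS − V_t)² with V_GS = V_G − I_D·R_S = 4.71 − 1·I_D.
Substituting gives 0.215·I_D² − 2.34·I_D + 2.07 = 0, with roots I_D = 0.976 or 9.89 mA.
The root I_D = 9.89 mA gives V_GS = -5.18 V ≤ V_t, so take I_D = 0.976 mA.
Then V_GS = 3.73 V and V_DS = V_DD − I_D(R_D+R_S) = 20 − 0.976×7.8 = 12.4 V.
Saturation requires V_DS ≥ V_GS − V_t = 2.13 V; 12.4 ≥ 2.13 ✓.

I_D ≈ 0.98 mA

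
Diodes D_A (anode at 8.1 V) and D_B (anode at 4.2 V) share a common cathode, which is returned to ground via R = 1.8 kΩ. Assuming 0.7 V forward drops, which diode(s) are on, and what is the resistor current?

Assume both conduct. Then node N would need to be at both 8.1−0.7 = 7.4 V and 4.2−0.7 = 3.5 V, which is impossible.
Assume only D_A conducts: V_N = 8.1 − 0.7 = 7.4 V, so I_R = 7.4/1.8 = 4.11 mA.
Check D_B: its anode-to-cathode voltage is 4.2 − 7.4 = -3.2 V < 0.7 V, so it is off. The assumption is consistent.

Only D_A conducts; I_R ≈ 4.1 mA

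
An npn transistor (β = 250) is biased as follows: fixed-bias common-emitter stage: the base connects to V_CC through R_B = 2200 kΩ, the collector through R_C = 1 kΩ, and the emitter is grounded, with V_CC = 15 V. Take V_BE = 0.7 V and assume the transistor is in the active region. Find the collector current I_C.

Base loop: V_CC = I_B·R_B + V_BE, so I_B = (15 − 0.7)/2200 kΩ = 0.0065 mA.
In the active region I_C = β·I_B = 250 × 0.0065 = 1.63 mA.
Collector loop: V_CE = V_CC − I_C·R_C = 15 − 1.63×1 = 13.4 V.
Since V_CE = 13.4 V > V_CE(sat) ≈ 0.2 V, the transistor is in the active region as assumed.

I_C ≈ 1.6 mA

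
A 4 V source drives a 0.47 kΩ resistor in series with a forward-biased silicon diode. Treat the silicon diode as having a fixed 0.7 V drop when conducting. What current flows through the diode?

I ≈ 7 mA

KVL around the loop: 4 = V_D + I·R = 0.7 + I × 0.47 kΩ.
So I = (4 − 0.7) / 0.47 kΩ = 3.3 / 0.47 = 7.02 mA.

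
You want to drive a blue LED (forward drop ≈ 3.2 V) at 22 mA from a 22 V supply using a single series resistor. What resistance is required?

R ≈ 0.85 kΩ

The resistor drops V_S − V_D = 22 − 3.2 = 18.8 V at 22 mA.
R = 18.8 V / 22 mA = 0.855 kΩ.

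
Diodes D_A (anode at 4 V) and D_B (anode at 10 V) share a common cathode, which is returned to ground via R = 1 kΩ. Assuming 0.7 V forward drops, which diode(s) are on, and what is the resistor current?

Assume both conduct. Then node N would need to be at both 4−0.7 = 3.3 V and 10−0.7 = 9.3 V, which is impossible.
Assume only D_B conducts: V_N = 10 − 0.7 = 9.3 V, so I_R = 9.3/1 = 9.3 mA.
Check D_A: its anode-to-cathode voltage is 4 − 9.3 = -5.3 V < 0.7 V, so it is off. The assumption is consistent.

Only D_B conducts; I_R ≈ 9.3 mA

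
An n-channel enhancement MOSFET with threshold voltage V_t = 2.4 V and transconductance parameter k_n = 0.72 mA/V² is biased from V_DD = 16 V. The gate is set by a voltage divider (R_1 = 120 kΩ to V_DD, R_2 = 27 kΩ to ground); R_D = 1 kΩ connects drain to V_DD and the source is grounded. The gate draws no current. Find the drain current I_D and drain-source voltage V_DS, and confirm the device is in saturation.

I_D ≈ 0.1 mA, V_DS ≈ 16 V

V_G = V_DD·R_2/(R_1+R_2) = 16×27/147 = 2.94 V. With the source grounded, V_GS = V_G = 2.94 V.
Assume saturation: I_D = (k_n/2)(V_GS − V_t)² = (0.72/2)×(2.94 − 2.4)² = 0.36×0.539² = 0.105 mA.
V_DS = V_DD − I_D·R_D = 16 − 0.105×1 = 15.9 V.
Saturation requires V_DS ≥ V_GS − V_t = 0.539 V; 15.9 ≥ 0.539 ✓.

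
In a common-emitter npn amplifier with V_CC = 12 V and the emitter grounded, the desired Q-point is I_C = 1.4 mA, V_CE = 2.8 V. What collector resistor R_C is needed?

R_C ≈ 6.6 kΩ

Collector loop: V_CC = I_C·R_C + V_CE.
R_C = (V_CC − V_CE)/I_C = (12 − 2.8)/1.4 = 6.57 kΩ.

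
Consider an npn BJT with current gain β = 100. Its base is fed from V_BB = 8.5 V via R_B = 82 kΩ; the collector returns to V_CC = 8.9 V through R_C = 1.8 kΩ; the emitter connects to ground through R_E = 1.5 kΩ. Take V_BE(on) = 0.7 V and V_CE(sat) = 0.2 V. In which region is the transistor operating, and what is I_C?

saturation; I_C ≈ 2.6 mA

Assume active: I_B = (8.5 − 0.7)/(82 + 101×1.5) = 0.0334 mA, I_C = β·I_B = 3.34 mA.
Then V_CE = 8.9 − 3.34×1.8 − 3.37×1.5 = -2.17 V < 0.2 V — the active assumption fails.
Re-solve with V_CE = 0.2 V. KCL at the emitter: V_E/R_E = (V_BB−0.7−V_E)/R_B + (V_CC−0.2−V_E)/R_C, giving V_E = 3.99 V.
I_C = (V_CC − 0.2 − V_E)/R_C = (8.7 − 3.99)/1.8 = 2.62 mA.
Check: I_B = (7.8 − 3.99)/82 = 0.0464 mA, and β·I_B = 4.64 mA > I_C, confirming saturation.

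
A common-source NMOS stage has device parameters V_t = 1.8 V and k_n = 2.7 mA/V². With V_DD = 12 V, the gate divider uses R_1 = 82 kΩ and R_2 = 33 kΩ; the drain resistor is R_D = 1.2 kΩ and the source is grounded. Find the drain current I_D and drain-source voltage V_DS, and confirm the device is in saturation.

I_D ≈ 3.6 mA, V_DS ≈ 7.6 V

V_G = V_DD·R_2/(R_1+R_2) = 12×33/115 = 3.44 V. With the source grounded, V_GS = V_G = 3.44 V.
Assume saturation: I_D = (k_n/2)(V_GS − V_t)² = (2.7/2)×(3.44 − 1.8)² = 1.35×1.64² = 3.65 mA.
V_DS = V_DD − I_D·R_D = 12 − 3.65×1.2 = 7.62 V.
Saturation requires V_DS ≥ V_GS − V_t = 1.64 V; 7.62 ≥ 1.64 ✓.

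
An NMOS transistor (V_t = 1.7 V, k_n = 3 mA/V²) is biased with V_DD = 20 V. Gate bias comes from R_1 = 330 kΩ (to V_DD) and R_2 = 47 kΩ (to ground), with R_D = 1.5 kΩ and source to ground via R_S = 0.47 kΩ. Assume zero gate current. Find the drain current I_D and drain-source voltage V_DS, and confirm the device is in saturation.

V_G = V_DD·R_2/(R_1+R_2) = 20×47/377 = 2.49 V.
Assume saturation: I_D = (k_n/2)(V_GS − V_t)² with V_GS = V_G − I_D·R_S = 2.49 − 0.47·I_D.
Substituting gives 0.331·I_D² − 2.12·I_D + 0.944 = 0, with roots I_D = 0.482 or 5.91 mA.
The root I_D = 5.91 mA gives V_GS = -0.285 V ≤ V_t, so take I_D = 0.482 mA.
Then V_GS = 2.27 V and V_DS = V_DD − I_D(R_D+R_S) = 20 − 0.482×1.97 = 19.1 V.
Saturation requires V_DS ≥ V_GS − V_t = 0.567 V; 19.1 ≥ 0.567 ✓.

I_D ≈ 0.48 mA, V_DS ≈ 19 V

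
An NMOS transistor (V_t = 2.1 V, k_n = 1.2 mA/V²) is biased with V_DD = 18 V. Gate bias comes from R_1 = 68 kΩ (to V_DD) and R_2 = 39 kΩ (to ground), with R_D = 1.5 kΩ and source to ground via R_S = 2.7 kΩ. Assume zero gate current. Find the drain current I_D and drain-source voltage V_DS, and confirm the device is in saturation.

I_D ≈ 1.1 mA, V_DS ≈ 13 V

V_G = V_DD·R_2/(R_1+R_2) = 18×39/107 = 6.56 V.
Assume saturation: I_D = (k_n/2)(V_GS − V_t)² with V_GS = V_G − I_D·R_S = 6.56 − 2.7·I_D.
Substituting gives 4.37·I_D² − 15.5·I_D + 11.9 = 0, with roots I_D = 1.14 or 2.39 mA.
The root I_D = 2.39 mA gives V_GS = 0.104 V ≤ V_t, so take I_D = 1.14 mA.
Then V_GS = 3.48 V and V_DS = V_DD − I_D(R_D+R_S) = 18 − 1.14×4.2 = 13.2 V.
Saturation requires V_DS ≥ V_GS − V_t = 1.38 V; 13.2 ≥ 1.38 ✓.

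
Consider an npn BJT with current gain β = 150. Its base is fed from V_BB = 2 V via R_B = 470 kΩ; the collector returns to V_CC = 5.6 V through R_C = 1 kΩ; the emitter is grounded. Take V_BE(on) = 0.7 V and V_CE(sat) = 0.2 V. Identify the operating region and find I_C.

Assume active. Base-emitter loop: I_B = (V_BB − V_BE)/R_B = (2 − 0.7)/470 = 0.00277 mA.
I_C = β·I_B = 150×0.00277 = 0.415 mA.
V_CE = V_CC − I_C·R_C = 5.6 − 0.415×1 = 5.19 V > V_CE(sat), so the active-region assumption holds.

active; I_C ≈ 0.41 mA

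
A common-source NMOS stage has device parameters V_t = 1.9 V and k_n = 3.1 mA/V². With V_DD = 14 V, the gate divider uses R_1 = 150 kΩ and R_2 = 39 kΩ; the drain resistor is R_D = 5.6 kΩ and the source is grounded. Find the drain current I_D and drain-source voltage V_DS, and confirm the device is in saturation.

I_D ≈ 1.5 mA, V_DS ≈ 5.5 V

V_G = V_DD·R_2/(R_1+R_2) = 14×39/189 = 2.89 V. With the source grounded, V_GS = V_G = 2.89 V.
Assume saturation: I_D = (k_n/2)(V_GS − V_t)² = (3.1/2)×(2.89 − 1.9)² = 1.55×0.989² = 1.52 mA.
V_DS = V_DD − I_D·R_D = 14 − 1.52×5.6 = 5.51 V.
Saturation requires V_DS ≥ V_GS − V_t = 0.989 V; 5.51 ≥ 0.989 ✓.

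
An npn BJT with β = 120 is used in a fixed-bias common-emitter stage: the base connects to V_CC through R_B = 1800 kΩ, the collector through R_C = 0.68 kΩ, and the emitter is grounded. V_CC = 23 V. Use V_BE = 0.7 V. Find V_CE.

Base loop: V_CC = I_B·R_B + V_BE, so I_B = (23 − 0.7)/1800 kΩ = 0.0124 mA.
In the active region I_C = β·I_B = 120 × 0.0124 = 1.49 mA.
Collector loop: V_CE = V_CC − I_C·R_C = 23 − 1.49×0.68 = 22 V.
Since V_CE = 22 V > V_CE(sat) ≈ 0.2 V, the transistor is in the active region as assumed.

V_CE ≈ 22 V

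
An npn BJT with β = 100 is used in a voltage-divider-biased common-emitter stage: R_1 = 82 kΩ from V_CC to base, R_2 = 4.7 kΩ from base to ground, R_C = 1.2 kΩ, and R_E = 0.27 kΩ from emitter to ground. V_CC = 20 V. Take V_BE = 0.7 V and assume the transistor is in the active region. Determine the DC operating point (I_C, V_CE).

Thevenize the base divider: V_Th = V_CC·R_2/(R_1+R_2) = 20×4.7/86.7 = 1.08 V, R_Th = R_1‖R_2 = 4.45 kΩ.
Base-emitter loop: V_Th = I_B·R_Th + V_BE + (β+1)I_B·R_E, so I_B = (1.08 − 0.7) / (4.45 + 101×0.27) = 0.0121 mA.
I_C = β·I_B = 100×0.0121 = 1.21 mA, and I_E = (β+1)I_B = 1.22 mA.
V_CE = V_CC − I_C·R_C − I_E·R_E = 20 − 1.21×1.2 − 1.22×0.27 = 18.2 V.
V_CE = 18.2 V > 0.2 V confirms active-region operation.

I_C ≈ 1.2 mA, V_CE ≈ 18 V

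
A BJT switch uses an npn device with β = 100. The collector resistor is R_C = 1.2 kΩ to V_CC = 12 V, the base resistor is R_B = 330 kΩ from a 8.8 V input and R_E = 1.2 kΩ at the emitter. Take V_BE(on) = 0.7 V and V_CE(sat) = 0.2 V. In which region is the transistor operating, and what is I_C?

Assume active. Base-emitter loop: I_B = (V_BB − V_BE)/(R_B + (β+1)R_E) = (8.8 − 0.7)/(330 + 101×1.2) = 0.018 mA.
I_C = β·I_B = 100×0.018 = 1.8 mA.
V_CE = V_CC − I_C·R_C − I_E·R_E = 12 − 1.8×1.2 − 1.81×1.2 = 7.67 V > V_CE(sat), so the active-region assumption holds.

active; I_C ≈ 1.8 mA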